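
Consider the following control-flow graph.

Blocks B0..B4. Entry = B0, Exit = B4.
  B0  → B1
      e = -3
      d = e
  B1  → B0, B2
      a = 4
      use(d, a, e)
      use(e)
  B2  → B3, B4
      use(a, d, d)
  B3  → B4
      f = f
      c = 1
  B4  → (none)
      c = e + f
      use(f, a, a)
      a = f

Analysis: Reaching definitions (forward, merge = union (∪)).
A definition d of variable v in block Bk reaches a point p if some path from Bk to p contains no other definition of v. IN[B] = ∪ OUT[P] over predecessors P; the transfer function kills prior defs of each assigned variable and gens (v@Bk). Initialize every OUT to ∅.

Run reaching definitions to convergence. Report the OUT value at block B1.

Answer: {a@B1, d@B0, e@B0}

Trace:
Fixpoint table:
  B0:   IN={a@B1, d@B0, e@B0}   OUT={a@B1, d@B0, e@B0}
  B1:   IN={a@B1, d@B0, e@B0}   OUT={a@B1, d@B0, e@B0}
  B2:   IN={a@B1, d@B0, e@B0}   OUT={a@B1, d@B0, e@B0}
  B3:   IN={a@B1, d@B0, e@B0}   OUT={a@B1, c@B3, d@B0, e@B0, f@B3}
  B4:   IN={a@B1, c@B3, d@B0, e@B0, f@B3}   OUT={a@B4, c@B4, d@B0, e@B0, f@B3}

Merge at B1: IN[B1] = OUT[B0] = {a@B1, d@B0, e@B0}
Applying B1's transfer function to that IN value gives OUT[B1] (row B1 above).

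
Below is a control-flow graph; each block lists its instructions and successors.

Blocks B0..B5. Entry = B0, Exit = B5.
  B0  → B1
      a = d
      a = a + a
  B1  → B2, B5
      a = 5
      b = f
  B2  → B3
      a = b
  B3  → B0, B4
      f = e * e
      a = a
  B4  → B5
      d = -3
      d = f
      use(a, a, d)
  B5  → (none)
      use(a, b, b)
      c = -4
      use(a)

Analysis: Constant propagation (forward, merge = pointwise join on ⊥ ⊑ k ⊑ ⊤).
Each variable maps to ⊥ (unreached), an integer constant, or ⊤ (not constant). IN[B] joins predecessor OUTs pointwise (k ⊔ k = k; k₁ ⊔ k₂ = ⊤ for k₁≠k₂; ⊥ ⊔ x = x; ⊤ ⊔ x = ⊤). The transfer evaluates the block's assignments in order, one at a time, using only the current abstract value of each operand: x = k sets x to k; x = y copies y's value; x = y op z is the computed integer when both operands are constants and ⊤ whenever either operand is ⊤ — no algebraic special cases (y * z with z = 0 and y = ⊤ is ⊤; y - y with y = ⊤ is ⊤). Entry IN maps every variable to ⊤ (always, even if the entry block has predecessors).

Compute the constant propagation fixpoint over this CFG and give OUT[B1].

Answer: {a: 5, b: ⊤, c: ⊤, d: ⊤, e: ⊤, f: ⊤}

Working:
Fixpoint table:
  B0:  IN=(all ⊤)  OUT=(all ⊤)
  B1:  IN=(all ⊤)  OUT={a:5; rest ⊤}
  B2:  IN={a:5; rest ⊤}  OUT=(all ⊤)
  B3:  IN=(all ⊤)  OUT=(all ⊤)
  B4:  IN=(all ⊤)  OUT=(all ⊤)
  B5:  IN=(all ⊤)  OUT={c:-4; rest ⊤}

Merge at B1: IN[B1] = OUT[B0] = {a: ⊤, b: ⊤, c: ⊤, d: ⊤, e: ⊤, f: ⊤}
Applying B1's transfer function to that IN value gives OUT[B1] (row B1 above).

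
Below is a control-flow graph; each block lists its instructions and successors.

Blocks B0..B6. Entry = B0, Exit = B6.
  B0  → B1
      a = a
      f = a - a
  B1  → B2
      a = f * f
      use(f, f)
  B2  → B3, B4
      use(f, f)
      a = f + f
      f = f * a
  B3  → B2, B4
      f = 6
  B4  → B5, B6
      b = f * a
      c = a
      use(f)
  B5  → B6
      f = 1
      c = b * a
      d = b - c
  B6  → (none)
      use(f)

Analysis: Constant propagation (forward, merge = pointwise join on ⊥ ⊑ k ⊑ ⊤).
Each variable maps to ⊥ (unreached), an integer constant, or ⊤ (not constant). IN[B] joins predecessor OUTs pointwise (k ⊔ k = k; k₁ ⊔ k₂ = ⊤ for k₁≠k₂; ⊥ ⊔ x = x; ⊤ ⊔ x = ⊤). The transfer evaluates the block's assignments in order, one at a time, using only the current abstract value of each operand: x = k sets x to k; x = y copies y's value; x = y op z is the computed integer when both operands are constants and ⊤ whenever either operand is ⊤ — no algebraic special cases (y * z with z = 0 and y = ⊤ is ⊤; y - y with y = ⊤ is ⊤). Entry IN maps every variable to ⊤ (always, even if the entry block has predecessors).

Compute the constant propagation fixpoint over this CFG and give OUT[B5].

Fixpoint table:
  B0:   IN=(all ⊤)   OUT=(all ⊤)
  B1:   IN=(all ⊤)   OUT=(all ⊤)
  B2:   IN=(all ⊤)   OUT=(all ⊤)
  B3:   IN=(all ⊤)   OUT={f:6; rest ⊤}
  B4:   IN=(all ⊤)   OUT=(all ⊤)
  B5:   IN=(all ⊤)   OUT={f:1; rest ⊤}
  B6:   IN=(all ⊤)   OUT=(all ⊤)

Merge at B5: IN[B5] = OUT[B4] = {a: ⊤, b: ⊤, c: ⊤, d: ⊤, e: ⊤, f: ⊤}
Applying B5's transfer function to that IN value gives OUT[B5] (row B5 above).

Answer: {a: ⊤, b: ⊤, c: ⊤, d: ⊤, e: ⊤, f: 1}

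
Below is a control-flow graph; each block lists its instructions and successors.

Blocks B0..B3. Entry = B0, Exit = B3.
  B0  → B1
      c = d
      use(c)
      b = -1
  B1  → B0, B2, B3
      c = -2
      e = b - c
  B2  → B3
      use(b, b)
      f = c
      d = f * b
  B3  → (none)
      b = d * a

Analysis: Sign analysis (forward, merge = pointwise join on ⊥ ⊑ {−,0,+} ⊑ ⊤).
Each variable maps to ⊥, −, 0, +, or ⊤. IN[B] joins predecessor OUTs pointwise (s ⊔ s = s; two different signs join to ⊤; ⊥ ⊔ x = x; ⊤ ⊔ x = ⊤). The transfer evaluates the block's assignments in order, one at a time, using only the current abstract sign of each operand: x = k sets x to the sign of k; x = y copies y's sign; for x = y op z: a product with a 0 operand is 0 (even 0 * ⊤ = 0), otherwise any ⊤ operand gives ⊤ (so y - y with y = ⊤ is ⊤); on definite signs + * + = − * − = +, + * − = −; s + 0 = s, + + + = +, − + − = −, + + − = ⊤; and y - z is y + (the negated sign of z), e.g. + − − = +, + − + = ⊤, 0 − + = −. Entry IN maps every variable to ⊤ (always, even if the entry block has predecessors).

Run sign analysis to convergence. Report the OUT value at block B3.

Converged values:
  B0:   IN=(all ⊤)   OUT={b:-; rest ⊤}
  B1:   IN={b:-; rest ⊤}   OUT={b:-, c:-; rest ⊤}
  B2:   IN={b:-, c:-; rest ⊤}   OUT={b:-, c:-, d:+, f:-; rest ⊤}
  B3:   IN={b:-, c:-; rest ⊤}   OUT={c:-; rest ⊤}

Merge at B3: IN[B3] = OUT[B1] ⊔ OUT[B2] = {a: ⊤, b: -, c: -, d: ⊤, e: ⊤, f: ⊤}
Applying B3's transfer function to that IN value gives OUT[B3] (row B3 above).

Answer: {a: ⊤, b: ⊤, c: -, d: ⊤, e: ⊤, f: ⊤}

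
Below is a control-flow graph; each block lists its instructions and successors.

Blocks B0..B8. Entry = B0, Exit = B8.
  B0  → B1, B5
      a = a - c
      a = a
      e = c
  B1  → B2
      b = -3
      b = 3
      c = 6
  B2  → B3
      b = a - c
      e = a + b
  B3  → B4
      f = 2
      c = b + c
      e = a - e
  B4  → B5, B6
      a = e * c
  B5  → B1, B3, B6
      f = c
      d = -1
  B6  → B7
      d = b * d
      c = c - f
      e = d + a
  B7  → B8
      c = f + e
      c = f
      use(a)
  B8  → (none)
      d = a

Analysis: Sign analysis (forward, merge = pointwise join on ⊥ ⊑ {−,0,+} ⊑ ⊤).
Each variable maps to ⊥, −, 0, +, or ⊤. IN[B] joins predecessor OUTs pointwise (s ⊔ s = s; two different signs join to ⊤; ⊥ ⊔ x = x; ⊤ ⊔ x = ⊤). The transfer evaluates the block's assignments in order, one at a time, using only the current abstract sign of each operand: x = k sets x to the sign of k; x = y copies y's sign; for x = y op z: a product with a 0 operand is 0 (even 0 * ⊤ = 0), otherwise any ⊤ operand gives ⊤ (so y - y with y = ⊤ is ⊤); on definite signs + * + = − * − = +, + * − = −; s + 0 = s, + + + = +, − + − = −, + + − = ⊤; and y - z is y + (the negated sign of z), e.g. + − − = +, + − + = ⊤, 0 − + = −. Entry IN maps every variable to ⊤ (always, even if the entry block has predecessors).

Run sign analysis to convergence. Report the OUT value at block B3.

Fixpoint table:
  B0:  IN=(all ⊤)  OUT=(all ⊤)
  B1:  IN=(all ⊤)  OUT={b:+, c:+; rest ⊤}
  B2:  IN={b:+, c:+; rest ⊤}  OUT={c:+; rest ⊤}
  B3:  IN=(all ⊤)  OUT={f:+; rest ⊤}
  B4:  IN={f:+; rest ⊤}  OUT={f:+; rest ⊤}
  B5:  IN=(all ⊤)  OUT={d:-; rest ⊤}
  B6:  IN=(all ⊤)  OUT=(all ⊤)
  B7:  IN=(all ⊤)  OUT=(all ⊤)
  B8:  IN=(all ⊤)  OUT=(all ⊤)

Merge at B3: IN[B3] = OUT[B2] ⊔ OUT[B5] = {a: ⊤, b: ⊤, c: ⊤, d: ⊤, e: ⊤, f: ⊤}
Applying B3's transfer function to that IN value gives OUT[B3] (row B3 above).

Answer: {a: ⊤, b: ⊤, c: ⊤, d: ⊤, e: ⊤, f: +}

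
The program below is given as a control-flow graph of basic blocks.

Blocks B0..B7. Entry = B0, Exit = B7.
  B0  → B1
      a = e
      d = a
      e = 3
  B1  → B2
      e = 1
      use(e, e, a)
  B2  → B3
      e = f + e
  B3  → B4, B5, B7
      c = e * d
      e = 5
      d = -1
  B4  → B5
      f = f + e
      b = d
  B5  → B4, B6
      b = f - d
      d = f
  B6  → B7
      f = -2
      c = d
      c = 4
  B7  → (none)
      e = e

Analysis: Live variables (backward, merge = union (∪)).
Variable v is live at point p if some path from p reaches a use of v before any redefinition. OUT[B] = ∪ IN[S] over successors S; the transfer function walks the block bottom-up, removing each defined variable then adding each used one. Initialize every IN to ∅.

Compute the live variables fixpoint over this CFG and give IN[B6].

Answer: {d, e}

Working:
Per-block solution:
  B0:   IN={e, f}   OUT={a, d, f}
  B1:   IN={a, d, f}   OUT={d, e, f}
  B2:   IN={d, e, f}   OUT={d, e, f}
  B3:   IN={d, e, f}   OUT={d, e, f}
  B4:   IN={d, e, f}   OUT={d, e, f}
  B5:   IN={d, e, f}   OUT={d, e, f}
  B6:   IN={d, e}   OUT={e}
  B7:   IN={e}   OUT={}

Merge at B6: OUT[B6] = IN[B7] = {e}
Applying B6's transfer function to that OUT value gives IN[B6] (row B6 above).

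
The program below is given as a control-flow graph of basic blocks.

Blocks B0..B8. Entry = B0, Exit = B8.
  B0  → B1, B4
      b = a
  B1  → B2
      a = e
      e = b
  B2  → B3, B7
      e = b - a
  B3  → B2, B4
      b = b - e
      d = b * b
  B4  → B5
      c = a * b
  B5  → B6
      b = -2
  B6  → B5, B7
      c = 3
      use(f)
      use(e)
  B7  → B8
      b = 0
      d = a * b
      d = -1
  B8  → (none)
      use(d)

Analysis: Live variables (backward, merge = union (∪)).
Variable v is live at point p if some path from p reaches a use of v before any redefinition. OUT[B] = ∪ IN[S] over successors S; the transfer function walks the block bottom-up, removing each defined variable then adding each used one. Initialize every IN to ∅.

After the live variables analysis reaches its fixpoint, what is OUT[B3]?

Fixpoint table:
  B0:   IN={a, e, f}   OUT={a, b, e, f}
  B1:   IN={b, e, f}   OUT={a, b, f}
  B2:   IN={a, b, f}   OUT={a, b, e, f}
  B3:   IN={a, b, e, f}   OUT={a, b, e, f}
  B4:   IN={a, b, e, f}   OUT={a, e, f}
  B5:   IN={a, e, f}   OUT={a, e, f}
  B6:   IN={a, e, f}   OUT={a, e, f}
  B7:   IN={a}   OUT={d}
  B8:   IN={d}   OUT={}

Merge at B3: OUT[B3] = IN[B2] ⊔ IN[B4] = {a, b, e, f}

Answer: {a, b, e, f}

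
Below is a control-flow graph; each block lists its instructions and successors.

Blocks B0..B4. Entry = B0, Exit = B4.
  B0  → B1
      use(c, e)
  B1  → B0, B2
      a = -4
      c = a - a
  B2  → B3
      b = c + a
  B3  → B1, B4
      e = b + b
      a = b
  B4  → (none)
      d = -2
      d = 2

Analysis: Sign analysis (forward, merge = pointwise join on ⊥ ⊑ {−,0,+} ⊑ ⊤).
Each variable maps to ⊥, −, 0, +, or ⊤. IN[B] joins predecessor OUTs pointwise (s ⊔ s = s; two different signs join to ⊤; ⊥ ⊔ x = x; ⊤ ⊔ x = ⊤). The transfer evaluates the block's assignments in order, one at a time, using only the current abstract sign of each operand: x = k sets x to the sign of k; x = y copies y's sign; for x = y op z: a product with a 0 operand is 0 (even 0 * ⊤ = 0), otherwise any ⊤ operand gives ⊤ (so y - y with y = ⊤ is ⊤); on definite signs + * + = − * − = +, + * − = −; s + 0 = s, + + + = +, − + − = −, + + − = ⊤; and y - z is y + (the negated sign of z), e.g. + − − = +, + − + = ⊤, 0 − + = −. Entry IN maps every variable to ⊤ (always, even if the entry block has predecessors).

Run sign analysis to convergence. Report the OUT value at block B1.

Answer: {a: -, b: ⊤, c: ⊤, d: ⊤, e: ⊤, f: ⊤}

Trace:
Converged values:
  B0:   IN=(all ⊤)   OUT=(all ⊤)
  B1:   IN=(all ⊤)   OUT={a:-; rest ⊤}
  B2:   IN={a:-; rest ⊤}   OUT={a:-; rest ⊤}
  B3:   IN={a:-; rest ⊤}   OUT=(all ⊤)
  B4:   IN=(all ⊤)   OUT={d:+; rest ⊤}

Merge at B1: IN[B1] = OUT[B0] ⊔ OUT[B3] = {a: ⊤, b: ⊤, c: ⊤, d: ⊤, e: ⊤, f: ⊤}
Applying B1's transfer function to that IN value gives OUT[B1] (row B1 above).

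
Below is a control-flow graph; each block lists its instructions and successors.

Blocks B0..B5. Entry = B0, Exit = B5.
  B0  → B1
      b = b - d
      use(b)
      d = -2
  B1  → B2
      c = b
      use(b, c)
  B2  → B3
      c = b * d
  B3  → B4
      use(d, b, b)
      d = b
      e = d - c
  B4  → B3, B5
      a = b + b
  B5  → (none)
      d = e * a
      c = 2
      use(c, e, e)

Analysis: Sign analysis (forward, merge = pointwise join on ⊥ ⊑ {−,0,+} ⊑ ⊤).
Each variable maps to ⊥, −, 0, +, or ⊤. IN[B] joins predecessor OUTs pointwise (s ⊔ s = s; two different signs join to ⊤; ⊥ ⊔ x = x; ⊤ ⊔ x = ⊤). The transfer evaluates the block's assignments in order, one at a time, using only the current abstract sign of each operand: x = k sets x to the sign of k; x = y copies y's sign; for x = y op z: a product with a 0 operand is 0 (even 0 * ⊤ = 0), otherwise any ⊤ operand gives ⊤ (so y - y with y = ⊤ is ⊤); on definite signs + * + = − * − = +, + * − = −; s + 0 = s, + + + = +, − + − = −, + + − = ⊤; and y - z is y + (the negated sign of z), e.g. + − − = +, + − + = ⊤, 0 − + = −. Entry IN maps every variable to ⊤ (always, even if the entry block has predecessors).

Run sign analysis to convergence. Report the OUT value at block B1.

Answer: {a: ⊤, b: ⊤, c: ⊤, d: -, e: ⊤, f: ⊤}

Working:
Fixpoint table:
  B0:   IN=(all ⊤)   OUT={d:-; rest ⊤}
  B1:   IN={d:-; rest ⊤}   OUT={d:-; rest ⊤}
  B2:   IN={d:-; rest ⊤}   OUT={d:-; rest ⊤}
  B3:   IN=(all ⊤)   OUT=(all ⊤)
  B4:   IN=(all ⊤)   OUT=(all ⊤)
  B5:   IN=(all ⊤)   OUT={c:+; rest ⊤}

Merge at B1: IN[B1] = OUT[B0] = {a: ⊤, b: ⊤, c: ⊤, d: -, e: ⊤, f: ⊤}
Applying B1's transfer function to that IN value gives OUT[B1] (row B1 above).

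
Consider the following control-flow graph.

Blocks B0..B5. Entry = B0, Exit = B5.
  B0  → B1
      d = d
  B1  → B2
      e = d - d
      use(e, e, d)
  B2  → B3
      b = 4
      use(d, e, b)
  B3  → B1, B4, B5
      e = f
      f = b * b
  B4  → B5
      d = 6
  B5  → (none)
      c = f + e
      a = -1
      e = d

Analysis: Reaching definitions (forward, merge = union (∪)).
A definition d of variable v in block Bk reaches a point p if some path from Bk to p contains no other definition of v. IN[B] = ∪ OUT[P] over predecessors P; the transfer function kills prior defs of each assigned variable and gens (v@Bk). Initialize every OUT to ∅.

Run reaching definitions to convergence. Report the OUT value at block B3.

Answer: {b@B2, d@B0, e@B3, f@B3}

Working:
Per-block solution:
  B0:  IN={}  OUT={d@B0}
  B1:  IN={b@B2, d@B0, e@B3, f@B3}  OUT={b@B2, d@B0, e@B1, f@B3}
  B2:  IN={b@B2, d@B0, e@B1, f@B3}  OUT={b@B2, d@B0, e@B1, f@B3}
  B3:  IN={b@B2, d@B0, e@B1, f@B3}  OUT={b@B2, d@B0, e@B3, f@B3}
  B4:  IN={b@B2, d@B0, e@B3, f@B3}  OUT={b@B2, d@B4, e@B3, f@B3}
  B5:  IN={b@B2, d@B0, d@B4, e@B3, f@B3}  OUT={a@B5, b@B2, c@B5, d@B0, d@B4, e@B5, f@B3}

Merge at B3: IN[B3] = OUT[B2] = {b@B2, d@B0, e@B1, f@B3}
Applying B3's transfer function to that IN value gives OUT[B3] (row B3 above).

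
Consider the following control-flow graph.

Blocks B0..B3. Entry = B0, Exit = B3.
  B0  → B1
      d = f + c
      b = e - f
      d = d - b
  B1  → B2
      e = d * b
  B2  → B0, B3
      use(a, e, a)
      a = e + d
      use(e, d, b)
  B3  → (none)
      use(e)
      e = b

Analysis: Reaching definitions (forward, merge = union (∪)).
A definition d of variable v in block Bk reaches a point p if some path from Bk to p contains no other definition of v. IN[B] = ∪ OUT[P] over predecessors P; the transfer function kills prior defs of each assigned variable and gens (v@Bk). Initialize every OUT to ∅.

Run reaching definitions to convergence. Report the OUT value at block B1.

Answer: {a@B2, b@B0, d@B0, e@B1}

Working:
Fixpoint table:
  B0: | IN={a@B2, b@B0, d@B0, e@B1} | OUT={a@B2, b@B0, d@B0, e@B1}
  B1: | IN={a@B2, b@B0, d@B0, e@B1} | OUT={a@B2, b@B0, d@B0, e@B1}
  B2: | IN={a@B2, b@B0, d@B0, e@B1} | OUT={a@B2, b@B0, d@B0, e@B1}
  B3: | IN={a@B2, b@B0, d@B0, e@B1} | OUT={a@B2, b@B0, d@B0, e@B3}

Merge at B1: IN[B1] = OUT[B0] = {a@B2, b@B0, d@B0, e@B1}
Applying B1's transfer function to that IN value gives OUT[B1] (row B1 above).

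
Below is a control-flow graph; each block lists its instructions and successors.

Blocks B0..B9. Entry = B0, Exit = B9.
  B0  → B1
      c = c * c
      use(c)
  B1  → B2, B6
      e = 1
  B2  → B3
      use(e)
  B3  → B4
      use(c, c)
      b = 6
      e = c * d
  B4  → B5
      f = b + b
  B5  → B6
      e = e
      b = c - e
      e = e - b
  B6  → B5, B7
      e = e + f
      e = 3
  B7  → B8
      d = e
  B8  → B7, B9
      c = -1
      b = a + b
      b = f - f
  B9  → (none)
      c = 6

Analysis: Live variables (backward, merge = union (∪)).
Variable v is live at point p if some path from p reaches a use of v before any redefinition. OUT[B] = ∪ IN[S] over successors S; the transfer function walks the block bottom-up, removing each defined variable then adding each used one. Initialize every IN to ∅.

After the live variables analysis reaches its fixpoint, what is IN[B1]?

Answer: {a, b, c, d, f}

Working:
Converged values:
  B0:   IN={a, b, c, d, f}   OUT={a, b, c, d, f}
  B1:   IN={a, b, c, d, f}   OUT={a, b, c, d, e, f}
  B2:   IN={a, c, d, e}   OUT={a, c, d}
  B3:   IN={a, c, d}   OUT={a, b, c, e}
  B4:   IN={a, b, c, e}   OUT={a, c, e, f}
  B5:   IN={a, c, e, f}   OUT={a, b, c, e, f}
  B6:   IN={a, b, c, e, f}   OUT={a, b, c, e, f}
  B7:   IN={a, b, e, f}   OUT={a, b, e, f}
  B8:   IN={a, b, e, f}   OUT={a, b, e, f}
  B9:   IN={}   OUT={}

Merge at B1: OUT[B1] = IN[B2] ⊔ IN[B6] = {a, b, c, d, e, f}
Applying B1's transfer function to that OUT value gives IN[B1] (row B1 above).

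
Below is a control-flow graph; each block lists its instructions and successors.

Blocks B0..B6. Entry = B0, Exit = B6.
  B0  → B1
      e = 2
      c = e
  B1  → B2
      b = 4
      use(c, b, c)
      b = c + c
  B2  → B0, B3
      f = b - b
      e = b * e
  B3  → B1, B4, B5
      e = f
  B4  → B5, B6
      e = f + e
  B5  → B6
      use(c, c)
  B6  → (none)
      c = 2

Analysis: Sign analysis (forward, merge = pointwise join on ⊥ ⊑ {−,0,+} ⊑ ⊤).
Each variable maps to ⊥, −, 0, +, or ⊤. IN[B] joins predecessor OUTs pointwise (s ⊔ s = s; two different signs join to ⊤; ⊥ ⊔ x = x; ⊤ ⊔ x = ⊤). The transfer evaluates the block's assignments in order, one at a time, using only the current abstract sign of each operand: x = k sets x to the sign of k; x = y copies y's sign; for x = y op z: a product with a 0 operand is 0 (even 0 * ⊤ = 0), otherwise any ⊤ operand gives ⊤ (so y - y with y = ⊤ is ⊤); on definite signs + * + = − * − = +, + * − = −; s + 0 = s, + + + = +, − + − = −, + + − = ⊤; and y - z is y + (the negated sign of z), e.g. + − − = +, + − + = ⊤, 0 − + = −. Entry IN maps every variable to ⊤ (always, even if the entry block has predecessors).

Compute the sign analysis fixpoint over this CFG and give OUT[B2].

Per-block solution:
  B0: | IN=(all ⊤) | OUT={c:+, e:+; rest ⊤}
  B1: | IN={c:+; rest ⊤} | OUT={b:+, c:+; rest ⊤}
  B2: | IN={b:+, c:+; rest ⊤} | OUT={b:+, c:+; rest ⊤}
  B3: | IN={b:+, c:+; rest ⊤} | OUT={b:+, c:+; rest ⊤}
  B4: | IN={b:+, c:+; rest ⊤} | OUT={b:+, c:+; rest ⊤}
  B5: | IN={b:+, c:+; rest ⊤} | OUT={b:+, c:+; rest ⊤}
  B6: | IN={b:+, c:+; rest ⊤} | OUT={b:+, c:+; rest ⊤}

Merge at B2: IN[B2] = OUT[B1] = {a: ⊤, b: +, c: +, d: ⊤, e: ⊤, f: ⊤}
Applying B2's transfer function to that IN value gives OUT[B2] (row B2 above).

Answer: {a: ⊤, b: +, c: +, d: ⊤, e: ⊤, f: ⊤}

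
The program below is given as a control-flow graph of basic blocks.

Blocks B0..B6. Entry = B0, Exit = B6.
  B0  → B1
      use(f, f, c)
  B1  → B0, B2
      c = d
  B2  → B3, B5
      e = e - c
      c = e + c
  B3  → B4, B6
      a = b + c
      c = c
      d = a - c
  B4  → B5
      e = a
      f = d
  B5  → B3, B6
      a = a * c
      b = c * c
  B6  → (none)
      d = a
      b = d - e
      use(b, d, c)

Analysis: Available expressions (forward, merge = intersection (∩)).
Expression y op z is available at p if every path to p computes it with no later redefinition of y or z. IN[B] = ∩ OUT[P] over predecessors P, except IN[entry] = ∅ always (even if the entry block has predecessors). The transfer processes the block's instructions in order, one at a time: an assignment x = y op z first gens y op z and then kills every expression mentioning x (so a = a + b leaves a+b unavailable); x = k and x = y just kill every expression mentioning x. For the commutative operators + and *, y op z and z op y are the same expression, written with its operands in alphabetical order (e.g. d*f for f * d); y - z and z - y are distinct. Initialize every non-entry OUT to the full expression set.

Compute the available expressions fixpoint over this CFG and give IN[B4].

Answer: {a-c}

Derivation:
Converged values:
  B0:  IN={}  OUT={}
  B1:  IN={}  OUT={}
  B2:  IN={}  OUT={}
  B3:  IN={}  OUT={a-c}
  B4:  IN={a-c}  OUT={a-c}
  B5:  IN={}  OUT={c*c}
  B6:  IN={}  OUT={d-e}

Merge at B4: IN[B4] = OUT[B3] = {a-c}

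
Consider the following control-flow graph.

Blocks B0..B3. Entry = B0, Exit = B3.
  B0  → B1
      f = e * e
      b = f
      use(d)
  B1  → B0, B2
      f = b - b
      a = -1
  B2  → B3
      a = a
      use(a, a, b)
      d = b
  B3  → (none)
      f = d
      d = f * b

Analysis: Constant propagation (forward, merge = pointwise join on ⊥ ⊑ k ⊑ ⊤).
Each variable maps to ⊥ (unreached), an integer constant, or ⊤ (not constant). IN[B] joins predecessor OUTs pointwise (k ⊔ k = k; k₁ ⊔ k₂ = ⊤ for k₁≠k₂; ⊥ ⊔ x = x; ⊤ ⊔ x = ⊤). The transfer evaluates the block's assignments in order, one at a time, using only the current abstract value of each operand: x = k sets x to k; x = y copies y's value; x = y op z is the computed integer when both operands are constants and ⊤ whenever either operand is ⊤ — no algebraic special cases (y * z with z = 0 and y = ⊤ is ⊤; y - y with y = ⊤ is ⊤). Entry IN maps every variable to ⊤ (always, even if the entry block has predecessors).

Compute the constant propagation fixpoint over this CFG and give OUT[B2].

Answer: {a: -1, b: ⊤, c: ⊤, d: ⊤, e: ⊤, f: ⊤}

Derivation:
Converged values:
  B0: | IN=(all ⊤) | OUT=(all ⊤)
  B1: | IN=(all ⊤) | OUT={a:-1; rest ⊤}
  B2: | IN={a:-1; rest ⊤} | OUT={a:-1; rest ⊤}
  B3: | IN={a:-1; rest ⊤} | OUT={a:-1; rest ⊤}

Merge at B2: IN[B2] = OUT[B1] = {a: -1, b: ⊤, c: ⊤, d: ⊤, e: ⊤, f: ⊤}
Applying B2's transfer function to that IN value gives OUT[B2] (row B2 above).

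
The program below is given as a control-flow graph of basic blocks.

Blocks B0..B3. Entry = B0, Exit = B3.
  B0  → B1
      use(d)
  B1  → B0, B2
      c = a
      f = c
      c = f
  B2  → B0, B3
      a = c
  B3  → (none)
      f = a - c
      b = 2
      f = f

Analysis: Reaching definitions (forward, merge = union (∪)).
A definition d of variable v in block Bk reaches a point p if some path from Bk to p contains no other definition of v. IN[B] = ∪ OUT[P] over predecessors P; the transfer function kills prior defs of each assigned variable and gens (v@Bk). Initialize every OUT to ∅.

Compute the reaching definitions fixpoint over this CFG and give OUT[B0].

Answer: {a@B2, c@B1, f@B1}

Trace:
Converged values:
  B0:  IN={a@B2, c@B1, f@B1}  OUT={a@B2, c@B1, f@B1}
  B1:  IN={a@B2, c@B1, f@B1}  OUT={a@B2, c@B1, f@B1}
  B2:  IN={a@B2, c@B1, f@B1}  OUT={a@B2, c@B1, f@B1}
  B3:  IN={a@B2, c@B1, f@B1}  OUT={a@B2, b@B3, c@B1, f@B3}

Merge at B0 (entry node, so the boundary value {} is joined with the incoming edge(s)): IN[B0] = {} ⊔ OUT[B1] ⊔ OUT[B2] = {a@B2, c@B1, f@B1}
Applying B0's transfer function to that IN value gives OUT[B0] (row B0 above).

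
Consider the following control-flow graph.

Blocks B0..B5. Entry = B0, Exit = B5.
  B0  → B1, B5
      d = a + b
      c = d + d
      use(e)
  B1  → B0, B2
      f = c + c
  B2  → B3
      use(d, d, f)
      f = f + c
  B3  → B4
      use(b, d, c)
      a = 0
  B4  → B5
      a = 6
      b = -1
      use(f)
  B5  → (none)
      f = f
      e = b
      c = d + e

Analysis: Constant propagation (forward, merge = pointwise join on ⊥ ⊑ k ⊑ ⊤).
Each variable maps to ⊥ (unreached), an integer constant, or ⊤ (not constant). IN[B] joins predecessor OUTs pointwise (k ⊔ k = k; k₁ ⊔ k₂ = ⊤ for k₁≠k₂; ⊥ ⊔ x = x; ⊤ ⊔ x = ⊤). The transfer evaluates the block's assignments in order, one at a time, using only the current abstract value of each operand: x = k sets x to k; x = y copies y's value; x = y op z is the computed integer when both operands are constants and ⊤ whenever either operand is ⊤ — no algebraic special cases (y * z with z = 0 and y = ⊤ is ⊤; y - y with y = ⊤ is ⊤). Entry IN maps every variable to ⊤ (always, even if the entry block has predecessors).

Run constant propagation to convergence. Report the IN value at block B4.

Per-block solution:
  B0:  IN=(all ⊤)  OUT=(all ⊤)
  B1:  IN=(all ⊤)  OUT=(all ⊤)
  B2:  IN=(all ⊤)  OUT=(all ⊤)
  B3:  IN=(all ⊤)  OUT={a:0; rest ⊤}
  B4:  IN={a:0; rest ⊤}  OUT={a:6, b:-1; rest ⊤}
  B5:  IN=(all ⊤)  OUT=(all ⊤)

Merge at B4: IN[B4] = OUT[B3] = {a: 0, b: ⊤, c: ⊤, d: ⊤, e: ⊤, f: ⊤}

Answer: {a: 0, b: ⊤, c: ⊤, d: ⊤, e: ⊤, f: ⊤}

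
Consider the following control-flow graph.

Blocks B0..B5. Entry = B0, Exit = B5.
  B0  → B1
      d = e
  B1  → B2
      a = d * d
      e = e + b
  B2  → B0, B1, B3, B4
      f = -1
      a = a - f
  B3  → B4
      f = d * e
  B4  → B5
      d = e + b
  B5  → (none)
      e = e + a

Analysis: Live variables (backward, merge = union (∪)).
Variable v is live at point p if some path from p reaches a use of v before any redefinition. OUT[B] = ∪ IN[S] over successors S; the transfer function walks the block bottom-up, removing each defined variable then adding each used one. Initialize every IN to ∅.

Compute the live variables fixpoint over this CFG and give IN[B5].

Per-block solution:
  B0:  IN={b, e}  OUT={b, d, e}
  B1:  IN={b, d, e}  OUT={a, b, d, e}
  B2:  IN={a, b, d, e}  OUT={a, b, d, e}
  B3:  IN={a, b, d, e}  OUT={a, b, e}
  B4:  IN={a, b, e}  OUT={a, e}
  B5:  IN={a, e}  OUT={}

B5 is the boundary node: OUT[B5] = {}
Applying B5's transfer function to that OUT value gives IN[B5] (row B5 above).

Answer: {a, e}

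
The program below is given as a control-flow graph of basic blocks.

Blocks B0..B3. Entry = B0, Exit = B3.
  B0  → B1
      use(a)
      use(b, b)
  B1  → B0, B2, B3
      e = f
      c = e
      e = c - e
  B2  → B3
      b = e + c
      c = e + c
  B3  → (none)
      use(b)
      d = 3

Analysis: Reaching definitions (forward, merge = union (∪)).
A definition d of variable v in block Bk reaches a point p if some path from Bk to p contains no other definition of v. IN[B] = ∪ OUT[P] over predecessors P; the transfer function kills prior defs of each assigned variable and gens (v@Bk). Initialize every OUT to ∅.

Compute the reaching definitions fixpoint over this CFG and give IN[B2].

Answer: {c@B1, e@B1}

Derivation:
Converged values:
  B0: | IN={c@B1, e@B1} | OUT={c@B1, e@B1}
  B1: | IN={c@B1, e@B1} | OUT={c@B1, e@B1}
  B2: | IN={c@B1, e@B1} | OUT={b@B2, c@B2, e@B1}
  B3: | IN={b@B2, c@B1, c@B2, e@B1} | OUT={b@B2, c@B1, c@B2, d@B3, e@B1}

Merge at B2: IN[B2] = OUT[B1] = {c@B1, e@B1}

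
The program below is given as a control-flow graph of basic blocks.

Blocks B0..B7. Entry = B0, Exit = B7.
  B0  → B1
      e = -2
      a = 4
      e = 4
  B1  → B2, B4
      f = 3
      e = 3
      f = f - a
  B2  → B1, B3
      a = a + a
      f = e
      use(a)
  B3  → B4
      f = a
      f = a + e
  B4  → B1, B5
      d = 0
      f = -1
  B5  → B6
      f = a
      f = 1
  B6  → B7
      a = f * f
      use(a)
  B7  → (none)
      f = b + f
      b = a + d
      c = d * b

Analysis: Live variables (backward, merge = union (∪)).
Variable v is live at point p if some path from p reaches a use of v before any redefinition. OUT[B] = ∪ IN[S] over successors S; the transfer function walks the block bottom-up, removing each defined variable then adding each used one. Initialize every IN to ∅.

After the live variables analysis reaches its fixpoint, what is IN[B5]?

Per-block solution:
  B0: | IN={b} | OUT={a, b}
  B1: | IN={a, b} | OUT={a, b, e}
  B2: | IN={a, b, e} | OUT={a, b, e}
  B3: | IN={a, b, e} | OUT={a, b}
  B4: | IN={a, b} | OUT={a, b, d}
  B5: | IN={a, b, d} | OUT={b, d, f}
  B6: | IN={b, d, f} | OUT={a, b, d, f}
  B7: | IN={a, b, d, f} | OUT={}

Merge at B5: OUT[B5] = IN[B6] = {b, d, f}
Applying B5's transfer function to that OUT value gives IN[B5] (row B5 above).

Answer: {a, b, d}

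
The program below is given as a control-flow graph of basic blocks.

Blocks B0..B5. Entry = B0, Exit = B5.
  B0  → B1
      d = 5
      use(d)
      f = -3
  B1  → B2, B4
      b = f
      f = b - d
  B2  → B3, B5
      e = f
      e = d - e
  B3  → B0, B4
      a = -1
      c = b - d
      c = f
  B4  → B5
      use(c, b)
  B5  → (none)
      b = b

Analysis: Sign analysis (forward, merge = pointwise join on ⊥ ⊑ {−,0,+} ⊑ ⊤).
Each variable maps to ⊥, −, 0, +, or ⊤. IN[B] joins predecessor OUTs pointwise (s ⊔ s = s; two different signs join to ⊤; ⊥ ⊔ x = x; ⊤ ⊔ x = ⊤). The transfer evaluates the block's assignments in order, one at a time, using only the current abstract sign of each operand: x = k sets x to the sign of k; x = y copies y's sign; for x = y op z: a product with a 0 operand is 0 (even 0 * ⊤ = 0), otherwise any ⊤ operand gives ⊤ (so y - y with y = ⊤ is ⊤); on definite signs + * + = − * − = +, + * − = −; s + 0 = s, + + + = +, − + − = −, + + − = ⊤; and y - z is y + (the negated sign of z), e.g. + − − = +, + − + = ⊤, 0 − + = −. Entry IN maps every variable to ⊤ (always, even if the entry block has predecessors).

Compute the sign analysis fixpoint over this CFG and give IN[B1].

Fixpoint table:
  B0:  IN=(all ⊤)  OUT={d:+, f:-; rest ⊤}
  B1:  IN={d:+, f:-; rest ⊤}  OUT={b:-, d:+, f:-; rest ⊤}
  B2:  IN={b:-, d:+, f:-; rest ⊤}  OUT={b:-, d:+, e:+, f:-; rest ⊤}
  B3:  IN={b:-, d:+, e:+, f:-; rest ⊤}  OUT={a:-, b:-, c:-, d:+, e:+, f:-; rest ⊤}
  B4:  IN={b:-, d:+, f:-; rest ⊤}  OUT={b:-, d:+, f:-; rest ⊤}
  B5:  IN={b:-, d:+, f:-; rest ⊤}  OUT={b:-, d:+, f:-; rest ⊤}

Merge at B1: IN[B1] = OUT[B0] = {a: ⊤, b: ⊤, c: ⊤, d: +, e: ⊤, f: -}

Answer: {a: ⊤, b: ⊤, c: ⊤, d: +, e: ⊤, f: -}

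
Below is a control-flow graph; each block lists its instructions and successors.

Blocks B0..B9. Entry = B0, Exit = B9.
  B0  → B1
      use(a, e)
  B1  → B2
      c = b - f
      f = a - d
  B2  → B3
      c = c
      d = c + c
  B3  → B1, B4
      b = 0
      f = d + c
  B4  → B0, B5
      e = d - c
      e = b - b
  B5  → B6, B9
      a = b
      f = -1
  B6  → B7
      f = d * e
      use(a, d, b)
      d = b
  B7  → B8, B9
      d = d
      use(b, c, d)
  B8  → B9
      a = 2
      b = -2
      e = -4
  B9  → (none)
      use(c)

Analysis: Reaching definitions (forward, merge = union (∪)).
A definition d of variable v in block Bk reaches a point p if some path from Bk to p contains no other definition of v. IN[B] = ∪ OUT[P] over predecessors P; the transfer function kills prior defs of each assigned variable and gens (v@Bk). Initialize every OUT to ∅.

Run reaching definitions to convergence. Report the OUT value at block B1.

Converged values:
  B0:  IN={b@B3, c@B2, d@B2, e@B4, f@B3}  OUT={b@B3, c@B2, d@B2, e@B4, f@B3}
  B1:  IN={b@B3, c@B2, d@B2, e@B4, f@B3}  OUT={b@B3, c@B1, d@B2, e@B4, f@B1}
  B2:  IN={b@B3, c@B1, d@B2, e@B4, f@B1}  OUT={b@B3, c@B2, d@B2, e@B4, f@B1}
  B3:  IN={b@B3, c@B2, d@B2, e@B4, f@B1}  OUT={b@B3, c@B2, d@B2, e@B4, f@B3}
  B4:  IN={b@B3, c@B2, d@B2, e@B4, f@B3}  OUT={b@B3, c@B2, d@B2, e@B4, f@B3}
  B5:  IN={b@B3, c@B2, d@B2, e@B4, f@B3}  OUT={a@B5, b@B3, c@B2, d@B2, e@B4, f@B5}
  B6:  IN={a@B5, b@B3, c@B2, d@B2, e@B4, f@B5}  OUT={a@B5, b@B3, c@B2, d@B6, e@B4, f@B6}
  B7:  IN={a@B5, b@B3, c@B2, d@B6, e@B4, f@B6}  OUT={a@B5, b@B3, c@B2, d@B7, e@B4, f@B6}
  B8:  IN={a@B5, b@B3, c@B2, d@B7, e@B4, f@B6}  OUT={a@B8, b@B8, c@B2, d@B7, e@B8, f@B6}
  B9:  IN={a@B5, a@B8, b@B3, b@B8, c@B2, d@B2, d@B7, e@B4, e@B8, f@B5, f@B6}  OUT={a@B5, a@B8, b@B3, b@B8, c@B2, d@B2, d@B7, e@B4, e@B8, f@B5, f@B6}

Merge at B1: IN[B1] = OUT[B0] ⊔ OUT[B3] = {b@B3, c@B2, d@B2, e@B4, f@B3}
Applying B1's transfer function to that IN value gives OUT[B1] (row B1 above).

Answer: {b@B3, c@B1, d@B2, e@B4, f@B1}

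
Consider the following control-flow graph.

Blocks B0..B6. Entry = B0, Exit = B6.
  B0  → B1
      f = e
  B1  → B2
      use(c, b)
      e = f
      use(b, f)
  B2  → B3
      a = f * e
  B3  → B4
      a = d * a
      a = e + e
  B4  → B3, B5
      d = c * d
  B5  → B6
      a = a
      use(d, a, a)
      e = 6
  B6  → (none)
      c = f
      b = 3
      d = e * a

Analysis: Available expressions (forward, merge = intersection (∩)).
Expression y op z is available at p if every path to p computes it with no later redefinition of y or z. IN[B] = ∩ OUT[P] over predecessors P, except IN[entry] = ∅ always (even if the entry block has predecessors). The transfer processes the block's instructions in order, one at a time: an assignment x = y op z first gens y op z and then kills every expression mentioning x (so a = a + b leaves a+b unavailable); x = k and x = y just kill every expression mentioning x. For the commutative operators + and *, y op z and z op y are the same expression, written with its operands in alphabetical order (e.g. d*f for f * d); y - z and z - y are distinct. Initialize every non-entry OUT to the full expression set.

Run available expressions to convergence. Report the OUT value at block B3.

Answer: {e*f, e+e}

Trace:
Per-block solution:
  B0: | IN={} | OUT={}
  B1: | IN={} | OUT={}
  B2: | IN={} | OUT={e*f}
  B3: | IN={e*f} | OUT={e*f, e+e}
  B4: | IN={e*f, e+e} | OUT={e*f, e+e}
  B5: | IN={e*f, e+e} | OUT={}
  B6: | IN={} | OUT={a*e}

Merge at B3: IN[B3] = OUT[B2] ∩ OUT[B4] = {e*f}
Applying B3's transfer function to that IN value gives OUT[B3] (row B3 above).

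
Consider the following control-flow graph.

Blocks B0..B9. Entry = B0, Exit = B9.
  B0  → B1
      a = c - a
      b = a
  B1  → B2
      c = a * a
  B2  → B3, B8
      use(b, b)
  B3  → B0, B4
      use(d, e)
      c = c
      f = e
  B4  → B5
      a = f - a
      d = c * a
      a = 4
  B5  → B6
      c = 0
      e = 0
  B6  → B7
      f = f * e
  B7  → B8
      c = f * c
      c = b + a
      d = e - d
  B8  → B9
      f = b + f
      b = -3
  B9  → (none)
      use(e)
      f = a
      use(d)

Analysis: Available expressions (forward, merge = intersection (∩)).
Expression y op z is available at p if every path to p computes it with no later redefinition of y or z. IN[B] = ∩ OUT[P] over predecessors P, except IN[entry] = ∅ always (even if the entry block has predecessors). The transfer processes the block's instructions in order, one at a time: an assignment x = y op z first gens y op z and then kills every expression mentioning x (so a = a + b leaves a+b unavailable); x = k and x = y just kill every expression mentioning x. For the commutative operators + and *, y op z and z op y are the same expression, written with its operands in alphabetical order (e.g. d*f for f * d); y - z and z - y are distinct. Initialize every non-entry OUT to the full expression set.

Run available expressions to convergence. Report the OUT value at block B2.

Answer: {a*a}

Trace:
Per-block solution:
  B0: | IN={} | OUT={}
  B1: | IN={} | OUT={a*a}
  B2: | IN={a*a} | OUT={a*a}
  B3: | IN={a*a} | OUT={a*a}
  B4: | IN={a*a} | OUT={}
  B5: | IN={} | OUT={}
  B6: | IN={} | OUT={}
  B7: | IN={} | OUT={a+b}
  B8: | IN={} | OUT={}
  B9: | IN={} | OUT={}

Merge at B2: IN[B2] = OUT[B1] = {a*a}
Applying B2's transfer function to that IN value gives OUT[B2] (row B2 above).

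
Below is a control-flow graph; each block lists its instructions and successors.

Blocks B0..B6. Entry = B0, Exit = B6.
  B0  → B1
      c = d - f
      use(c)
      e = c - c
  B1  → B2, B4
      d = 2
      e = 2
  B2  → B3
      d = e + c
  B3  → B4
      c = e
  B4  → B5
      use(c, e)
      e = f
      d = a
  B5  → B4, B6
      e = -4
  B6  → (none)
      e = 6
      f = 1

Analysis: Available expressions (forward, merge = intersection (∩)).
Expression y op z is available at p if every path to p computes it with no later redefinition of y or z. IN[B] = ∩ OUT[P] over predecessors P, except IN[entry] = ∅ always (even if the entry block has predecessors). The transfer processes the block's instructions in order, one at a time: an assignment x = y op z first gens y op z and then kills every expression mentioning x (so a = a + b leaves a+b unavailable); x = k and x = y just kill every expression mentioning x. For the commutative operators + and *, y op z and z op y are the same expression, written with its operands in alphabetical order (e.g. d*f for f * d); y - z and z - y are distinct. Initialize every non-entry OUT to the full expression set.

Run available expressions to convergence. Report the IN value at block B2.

Answer: {c-c}

Derivation:
Per-block solution:
  B0:  IN={}  OUT={c-c, d-f}
  B1:  IN={c-c, d-f}  OUT={c-c}
  B2:  IN={c-c}  OUT={c+e, c-c}
  B3:  IN={c+e, c-c}  OUT={}
  B4:  IN={}  OUT={}
  B5:  IN={}  OUT={}
  B6:  IN={}  OUT={}

Merge at B2: IN[B2] = OUT[B1] = {c-c}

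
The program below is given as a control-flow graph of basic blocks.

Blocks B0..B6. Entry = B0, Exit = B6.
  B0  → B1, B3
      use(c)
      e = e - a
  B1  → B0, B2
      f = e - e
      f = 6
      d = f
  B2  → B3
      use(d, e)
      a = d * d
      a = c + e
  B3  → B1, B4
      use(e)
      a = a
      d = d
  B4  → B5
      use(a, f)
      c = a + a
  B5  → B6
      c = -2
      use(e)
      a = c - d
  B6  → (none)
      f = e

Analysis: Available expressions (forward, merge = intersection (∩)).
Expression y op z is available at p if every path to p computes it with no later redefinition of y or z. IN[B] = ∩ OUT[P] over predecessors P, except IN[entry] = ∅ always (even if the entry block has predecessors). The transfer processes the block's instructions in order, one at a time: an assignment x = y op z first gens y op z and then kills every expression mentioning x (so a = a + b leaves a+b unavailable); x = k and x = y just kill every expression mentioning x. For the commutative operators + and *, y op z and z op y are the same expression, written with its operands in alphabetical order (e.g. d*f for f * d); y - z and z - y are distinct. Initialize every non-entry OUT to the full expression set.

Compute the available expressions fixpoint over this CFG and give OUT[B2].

Fixpoint table:
  B0:  IN={}  OUT={}
  B1:  IN={}  OUT={e-e}
  B2:  IN={e-e}  OUT={c+e, d*d, e-e}
  B3:  IN={}  OUT={}
  B4:  IN={}  OUT={a+a}
  B5:  IN={a+a}  OUT={c-d}
  B6:  IN={c-d}  OUT={c-d}

Merge at B2: IN[B2] = OUT[B1] = {e-e}
Applying B2's transfer function to that IN value gives OUT[B2] (row B2 above).

Answer: {c+e, d*d, e-e}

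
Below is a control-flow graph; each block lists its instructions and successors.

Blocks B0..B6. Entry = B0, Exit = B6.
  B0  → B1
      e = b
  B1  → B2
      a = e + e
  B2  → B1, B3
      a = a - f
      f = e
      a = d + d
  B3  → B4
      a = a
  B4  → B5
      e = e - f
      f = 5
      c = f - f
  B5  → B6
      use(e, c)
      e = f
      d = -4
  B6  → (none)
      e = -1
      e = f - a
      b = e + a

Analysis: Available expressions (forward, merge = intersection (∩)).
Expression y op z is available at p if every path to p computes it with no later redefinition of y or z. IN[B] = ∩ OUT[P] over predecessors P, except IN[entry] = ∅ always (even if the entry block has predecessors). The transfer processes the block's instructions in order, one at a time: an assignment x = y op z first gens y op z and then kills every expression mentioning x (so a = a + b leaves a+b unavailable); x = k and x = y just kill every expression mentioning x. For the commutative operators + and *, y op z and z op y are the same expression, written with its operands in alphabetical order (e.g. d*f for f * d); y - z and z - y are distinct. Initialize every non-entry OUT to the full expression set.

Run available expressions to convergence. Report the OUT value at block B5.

Answer: {f-f}

Working:
Fixpoint table:
  B0:   IN={}   OUT={}
  B1:   IN={}   OUT={e+e}
  B2:   IN={e+e}   OUT={d+d, e+e}
  B3:   IN={d+d, e+e}   OUT={d+d, e+e}
  B4:   IN={d+d, e+e}   OUT={d+d, f-f}
  B5:   IN={d+d, f-f}   OUT={f-f}
  B6:   IN={f-f}   OUT={a+e, f-a, f-f}

Merge at B5: IN[B5] = OUT[B4] = {d+d, f-f}
Applying B5's transfer function to that IN value gives OUT[B5] (row B5 above).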